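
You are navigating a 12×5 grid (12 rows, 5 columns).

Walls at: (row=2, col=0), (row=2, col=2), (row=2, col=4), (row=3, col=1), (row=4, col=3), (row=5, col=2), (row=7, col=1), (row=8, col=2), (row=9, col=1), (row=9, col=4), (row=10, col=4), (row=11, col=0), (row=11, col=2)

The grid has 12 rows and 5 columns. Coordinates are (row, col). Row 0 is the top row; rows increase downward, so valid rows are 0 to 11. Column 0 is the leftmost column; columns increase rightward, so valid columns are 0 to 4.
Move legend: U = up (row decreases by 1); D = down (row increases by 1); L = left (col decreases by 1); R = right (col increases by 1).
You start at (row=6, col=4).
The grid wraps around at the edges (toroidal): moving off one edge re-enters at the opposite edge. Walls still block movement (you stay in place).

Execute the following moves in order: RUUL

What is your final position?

Start: (row=6, col=4)
  R (right): (row=6, col=4) -> (row=6, col=0)
  U (up): (row=6, col=0) -> (row=5, col=0)
  U (up): (row=5, col=0) -> (row=4, col=0)
  L (left): (row=4, col=0) -> (row=4, col=4)
Final: (row=4, col=4)

Answer: Final position: (row=4, col=4)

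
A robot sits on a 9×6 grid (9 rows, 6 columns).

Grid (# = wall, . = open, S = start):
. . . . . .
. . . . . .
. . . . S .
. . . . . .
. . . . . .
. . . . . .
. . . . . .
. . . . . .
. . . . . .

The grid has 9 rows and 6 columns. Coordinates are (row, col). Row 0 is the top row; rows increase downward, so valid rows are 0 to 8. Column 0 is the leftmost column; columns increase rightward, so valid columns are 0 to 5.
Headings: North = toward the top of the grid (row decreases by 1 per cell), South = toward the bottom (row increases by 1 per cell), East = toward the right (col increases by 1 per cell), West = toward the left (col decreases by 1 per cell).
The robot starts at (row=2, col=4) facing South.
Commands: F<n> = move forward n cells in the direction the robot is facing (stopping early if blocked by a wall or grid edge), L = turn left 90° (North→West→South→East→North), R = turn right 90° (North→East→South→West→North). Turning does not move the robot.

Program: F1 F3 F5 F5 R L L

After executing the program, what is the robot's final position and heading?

Answer: Final position: (row=8, col=4), facing East

Derivation:
Start: (row=2, col=4), facing South
  F1: move forward 1, now at (row=3, col=4)
  F3: move forward 3, now at (row=6, col=4)
  F5: move forward 2/5 (blocked), now at (row=8, col=4)
  F5: move forward 0/5 (blocked), now at (row=8, col=4)
  R: turn right, now facing West
  L: turn left, now facing South
  L: turn left, now facing East
Final: (row=8, col=4), facing East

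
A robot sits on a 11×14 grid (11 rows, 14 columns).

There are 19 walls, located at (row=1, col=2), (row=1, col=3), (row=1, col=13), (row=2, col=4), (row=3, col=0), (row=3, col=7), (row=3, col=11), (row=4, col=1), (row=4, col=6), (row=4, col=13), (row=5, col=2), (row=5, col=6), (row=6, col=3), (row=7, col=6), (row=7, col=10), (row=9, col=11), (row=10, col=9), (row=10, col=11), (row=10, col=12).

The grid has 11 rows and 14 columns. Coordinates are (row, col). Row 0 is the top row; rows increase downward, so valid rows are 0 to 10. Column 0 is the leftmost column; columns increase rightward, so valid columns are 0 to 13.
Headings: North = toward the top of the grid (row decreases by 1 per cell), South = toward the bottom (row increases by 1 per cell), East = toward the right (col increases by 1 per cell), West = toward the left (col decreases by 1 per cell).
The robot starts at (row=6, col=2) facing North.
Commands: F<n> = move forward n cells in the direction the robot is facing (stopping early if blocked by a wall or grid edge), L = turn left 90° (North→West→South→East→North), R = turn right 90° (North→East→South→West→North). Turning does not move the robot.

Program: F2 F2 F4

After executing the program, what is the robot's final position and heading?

Start: (row=6, col=2), facing North
  F2: move forward 0/2 (blocked), now at (row=6, col=2)
  F2: move forward 0/2 (blocked), now at (row=6, col=2)
  F4: move forward 0/4 (blocked), now at (row=6, col=2)
Final: (row=6, col=2), facing North

Answer: Final position: (row=6, col=2), facing North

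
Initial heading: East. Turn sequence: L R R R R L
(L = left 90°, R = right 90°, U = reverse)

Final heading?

Start: East
  L (left (90° counter-clockwise)) -> North
  R (right (90° clockwise)) -> East
  R (right (90° clockwise)) -> South
  R (right (90° clockwise)) -> West
  R (right (90° clockwise)) -> North
  L (left (90° counter-clockwise)) -> West
Final: West

Answer: Final heading: West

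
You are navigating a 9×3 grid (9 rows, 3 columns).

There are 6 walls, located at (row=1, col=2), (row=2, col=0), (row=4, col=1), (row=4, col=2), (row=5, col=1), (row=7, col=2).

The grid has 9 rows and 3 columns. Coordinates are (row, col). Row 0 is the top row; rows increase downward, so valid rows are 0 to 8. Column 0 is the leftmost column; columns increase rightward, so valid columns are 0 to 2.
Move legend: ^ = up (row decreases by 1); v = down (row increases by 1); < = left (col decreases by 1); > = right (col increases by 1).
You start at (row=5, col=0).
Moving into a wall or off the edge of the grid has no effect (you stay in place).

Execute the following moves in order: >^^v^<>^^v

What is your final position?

Start: (row=5, col=0)
  > (right): blocked, stay at (row=5, col=0)
  ^ (up): (row=5, col=0) -> (row=4, col=0)
  ^ (up): (row=4, col=0) -> (row=3, col=0)
  v (down): (row=3, col=0) -> (row=4, col=0)
  ^ (up): (row=4, col=0) -> (row=3, col=0)
  < (left): blocked, stay at (row=3, col=0)
  > (right): (row=3, col=0) -> (row=3, col=1)
  ^ (up): (row=3, col=1) -> (row=2, col=1)
  ^ (up): (row=2, col=1) -> (row=1, col=1)
  v (down): (row=1, col=1) -> (row=2, col=1)
Final: (row=2, col=1)

Answer: Final position: (row=2, col=1)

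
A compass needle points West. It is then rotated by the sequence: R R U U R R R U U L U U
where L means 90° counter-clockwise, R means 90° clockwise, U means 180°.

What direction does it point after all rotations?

Answer: Final heading: West

Derivation:
Start: West
  R (right (90° clockwise)) -> North
  R (right (90° clockwise)) -> East
  U (U-turn (180°)) -> West
  U (U-turn (180°)) -> East
  R (right (90° clockwise)) -> South
  R (right (90° clockwise)) -> West
  R (right (90° clockwise)) -> North
  U (U-turn (180°)) -> South
  U (U-turn (180°)) -> North
  L (left (90° counter-clockwise)) -> West
  U (U-turn (180°)) -> East
  U (U-turn (180°)) -> West
Final: West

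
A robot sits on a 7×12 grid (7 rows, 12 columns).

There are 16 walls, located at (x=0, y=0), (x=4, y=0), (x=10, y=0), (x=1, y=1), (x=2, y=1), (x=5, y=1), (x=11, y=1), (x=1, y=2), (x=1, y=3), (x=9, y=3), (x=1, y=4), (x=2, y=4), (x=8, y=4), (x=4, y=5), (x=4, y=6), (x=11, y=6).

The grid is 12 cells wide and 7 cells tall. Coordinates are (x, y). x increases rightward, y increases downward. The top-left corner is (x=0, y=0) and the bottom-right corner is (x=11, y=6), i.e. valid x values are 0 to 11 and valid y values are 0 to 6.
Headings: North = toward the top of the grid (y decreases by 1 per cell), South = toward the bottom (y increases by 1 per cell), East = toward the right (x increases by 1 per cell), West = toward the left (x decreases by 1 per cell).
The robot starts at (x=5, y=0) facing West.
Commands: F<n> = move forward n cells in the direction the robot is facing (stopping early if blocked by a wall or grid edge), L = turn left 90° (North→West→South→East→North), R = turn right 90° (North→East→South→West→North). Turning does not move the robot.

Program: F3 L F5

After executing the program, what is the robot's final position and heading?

Answer: Final position: (x=5, y=0), facing South

Derivation:
Start: (x=5, y=0), facing West
  F3: move forward 0/3 (blocked), now at (x=5, y=0)
  L: turn left, now facing South
  F5: move forward 0/5 (blocked), now at (x=5, y=0)
Final: (x=5, y=0), facing South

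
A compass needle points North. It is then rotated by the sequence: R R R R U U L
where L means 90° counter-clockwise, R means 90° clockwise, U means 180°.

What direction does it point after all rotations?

Answer: Final heading: West

Derivation:
Start: North
  R (right (90° clockwise)) -> East
  R (right (90° clockwise)) -> South
  R (right (90° clockwise)) -> West
  R (right (90° clockwise)) -> North
  U (U-turn (180°)) -> South
  U (U-turn (180°)) -> North
  L (left (90° counter-clockwise)) -> West
Final: West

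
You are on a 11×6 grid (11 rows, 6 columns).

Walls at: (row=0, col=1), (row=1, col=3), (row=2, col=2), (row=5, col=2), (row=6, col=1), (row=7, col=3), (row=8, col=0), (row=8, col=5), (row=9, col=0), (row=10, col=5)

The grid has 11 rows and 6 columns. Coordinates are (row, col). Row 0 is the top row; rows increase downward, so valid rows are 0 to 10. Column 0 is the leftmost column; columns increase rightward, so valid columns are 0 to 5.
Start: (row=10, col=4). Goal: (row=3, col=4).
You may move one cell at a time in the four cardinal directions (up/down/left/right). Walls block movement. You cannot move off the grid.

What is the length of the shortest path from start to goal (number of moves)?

Answer: Shortest path length: 7

Derivation:
BFS from (row=10, col=4) until reaching (row=3, col=4):
  Distance 0: (row=10, col=4)
  Distance 1: (row=9, col=4), (row=10, col=3)
  Distance 2: (row=8, col=4), (row=9, col=3), (row=9, col=5), (row=10, col=2)
  Distance 3: (row=7, col=4), (row=8, col=3), (row=9, col=2), (row=10, col=1)
  Distance 4: (row=6, col=4), (row=7, col=5), (row=8, col=2), (row=9, col=1), (row=10, col=0)
  Distance 5: (row=5, col=4), (row=6, col=3), (row=6, col=5), (row=7, col=2), (row=8, col=1)
  Distance 6: (row=4, col=4), (row=5, col=3), (row=5, col=5), (row=6, col=2), (row=7, col=1)
  Distance 7: (row=3, col=4), (row=4, col=3), (row=4, col=5), (row=7, col=0)  <- goal reached here
One shortest path (7 moves): (row=10, col=4) -> (row=9, col=4) -> (row=8, col=4) -> (row=7, col=4) -> (row=6, col=4) -> (row=5, col=4) -> (row=4, col=4) -> (row=3, col=4)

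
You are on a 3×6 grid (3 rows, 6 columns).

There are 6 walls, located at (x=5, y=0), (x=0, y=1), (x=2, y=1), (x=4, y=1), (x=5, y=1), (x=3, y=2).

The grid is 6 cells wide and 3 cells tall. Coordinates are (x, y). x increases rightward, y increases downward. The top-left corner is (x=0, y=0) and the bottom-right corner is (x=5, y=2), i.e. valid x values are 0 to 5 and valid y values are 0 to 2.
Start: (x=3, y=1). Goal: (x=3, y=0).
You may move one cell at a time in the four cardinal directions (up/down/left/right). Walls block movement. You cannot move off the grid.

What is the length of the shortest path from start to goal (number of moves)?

BFS from (x=3, y=1) until reaching (x=3, y=0):
  Distance 0: (x=3, y=1)
  Distance 1: (x=3, y=0)  <- goal reached here
One shortest path (1 moves): (x=3, y=1) -> (x=3, y=0)

Answer: Shortest path length: 1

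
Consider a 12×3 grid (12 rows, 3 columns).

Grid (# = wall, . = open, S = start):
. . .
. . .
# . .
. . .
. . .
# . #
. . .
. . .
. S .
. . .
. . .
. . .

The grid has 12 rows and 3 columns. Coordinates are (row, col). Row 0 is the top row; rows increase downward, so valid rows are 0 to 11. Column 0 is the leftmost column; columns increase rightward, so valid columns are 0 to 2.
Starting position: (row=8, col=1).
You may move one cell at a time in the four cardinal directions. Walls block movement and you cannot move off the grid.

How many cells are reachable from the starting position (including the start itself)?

BFS flood-fill from (row=8, col=1):
  Distance 0: (row=8, col=1)
  Distance 1: (row=7, col=1), (row=8, col=0), (row=8, col=2), (row=9, col=1)
  Distance 2: (row=6, col=1), (row=7, col=0), (row=7, col=2), (row=9, col=0), (row=9, col=2), (row=10, col=1)
  Distance 3: (row=5, col=1), (row=6, col=0), (row=6, col=2), (row=10, col=0), (row=10, col=2), (row=11, col=1)
  Distance 4: (row=4, col=1), (row=11, col=0), (row=11, col=2)
  Distance 5: (row=3, col=1), (row=4, col=0), (row=4, col=2)
  Distance 6: (row=2, col=1), (row=3, col=0), (row=3, col=2)
  Distance 7: (row=1, col=1), (row=2, col=2)
  Distance 8: (row=0, col=1), (row=1, col=0), (row=1, col=2)
  Distance 9: (row=0, col=0), (row=0, col=2)
Total reachable: 33 (grid has 33 open cells total)

Answer: Reachable cells: 33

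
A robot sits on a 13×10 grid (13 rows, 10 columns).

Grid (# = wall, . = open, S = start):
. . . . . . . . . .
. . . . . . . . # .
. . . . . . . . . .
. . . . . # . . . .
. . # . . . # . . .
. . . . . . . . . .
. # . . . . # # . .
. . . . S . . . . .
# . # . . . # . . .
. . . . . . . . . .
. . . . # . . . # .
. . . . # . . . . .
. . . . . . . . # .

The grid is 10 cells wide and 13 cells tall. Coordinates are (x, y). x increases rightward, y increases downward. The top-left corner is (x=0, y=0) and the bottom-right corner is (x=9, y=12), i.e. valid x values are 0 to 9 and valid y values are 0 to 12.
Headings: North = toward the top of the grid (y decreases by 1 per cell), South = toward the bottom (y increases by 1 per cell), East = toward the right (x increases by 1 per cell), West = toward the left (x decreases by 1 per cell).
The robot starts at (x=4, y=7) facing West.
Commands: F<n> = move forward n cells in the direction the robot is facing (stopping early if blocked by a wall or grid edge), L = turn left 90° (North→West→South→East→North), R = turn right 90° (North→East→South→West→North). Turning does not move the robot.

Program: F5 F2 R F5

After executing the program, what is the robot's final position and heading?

Answer: Final position: (x=0, y=2), facing North

Derivation:
Start: (x=4, y=7), facing West
  F5: move forward 4/5 (blocked), now at (x=0, y=7)
  F2: move forward 0/2 (blocked), now at (x=0, y=7)
  R: turn right, now facing North
  F5: move forward 5, now at (x=0, y=2)
Final: (x=0, y=2), facing North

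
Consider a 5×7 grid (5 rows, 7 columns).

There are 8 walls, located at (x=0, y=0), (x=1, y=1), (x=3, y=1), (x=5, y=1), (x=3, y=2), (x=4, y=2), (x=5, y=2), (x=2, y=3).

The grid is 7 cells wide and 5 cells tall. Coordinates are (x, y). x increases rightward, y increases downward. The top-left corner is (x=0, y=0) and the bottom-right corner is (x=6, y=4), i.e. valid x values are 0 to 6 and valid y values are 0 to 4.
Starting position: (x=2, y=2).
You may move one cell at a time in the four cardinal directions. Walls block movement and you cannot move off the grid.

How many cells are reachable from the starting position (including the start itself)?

Answer: Reachable cells: 27

Derivation:
BFS flood-fill from (x=2, y=2):
  Distance 0: (x=2, y=2)
  Distance 1: (x=2, y=1), (x=1, y=2)
  Distance 2: (x=2, y=0), (x=0, y=2), (x=1, y=3)
  Distance 3: (x=1, y=0), (x=3, y=0), (x=0, y=1), (x=0, y=3), (x=1, y=4)
  Distance 4: (x=4, y=0), (x=0, y=4), (x=2, y=4)
  Distance 5: (x=5, y=0), (x=4, y=1), (x=3, y=4)
  Distance 6: (x=6, y=0), (x=3, y=3), (x=4, y=4)
  Distance 7: (x=6, y=1), (x=4, y=3), (x=5, y=4)
  Distance 8: (x=6, y=2), (x=5, y=3), (x=6, y=4)
  Distance 9: (x=6, y=3)
Total reachable: 27 (grid has 27 open cells total)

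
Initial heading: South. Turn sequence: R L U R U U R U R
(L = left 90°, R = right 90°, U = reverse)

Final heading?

Start: South
  R (right (90° clockwise)) -> West
  L (left (90° counter-clockwise)) -> South
  U (U-turn (180°)) -> North
  R (right (90° clockwise)) -> East
  U (U-turn (180°)) -> West
  U (U-turn (180°)) -> East
  R (right (90° clockwise)) -> South
  U (U-turn (180°)) -> North
  R (right (90° clockwise)) -> East
Final: East

Answer: Final heading: East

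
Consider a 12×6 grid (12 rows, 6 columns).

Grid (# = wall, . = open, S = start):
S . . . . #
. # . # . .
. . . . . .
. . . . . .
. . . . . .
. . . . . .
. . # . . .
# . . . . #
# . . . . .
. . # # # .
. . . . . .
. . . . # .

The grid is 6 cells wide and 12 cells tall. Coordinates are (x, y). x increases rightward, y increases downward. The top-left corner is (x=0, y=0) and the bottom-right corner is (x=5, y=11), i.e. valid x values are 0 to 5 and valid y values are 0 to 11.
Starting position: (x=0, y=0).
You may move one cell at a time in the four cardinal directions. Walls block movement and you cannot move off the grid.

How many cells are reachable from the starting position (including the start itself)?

BFS flood-fill from (x=0, y=0):
  Distance 0: (x=0, y=0)
  Distance 1: (x=1, y=0), (x=0, y=1)
  Distance 2: (x=2, y=0), (x=0, y=2)
  Distance 3: (x=3, y=0), (x=2, y=1), (x=1, y=2), (x=0, y=3)
  Distance 4: (x=4, y=0), (x=2, y=2), (x=1, y=3), (x=0, y=4)
  Distance 5: (x=4, y=1), (x=3, y=2), (x=2, y=3), (x=1, y=4), (x=0, y=5)
  Distance 6: (x=5, y=1), (x=4, y=2), (x=3, y=3), (x=2, y=4), (x=1, y=5), (x=0, y=6)
  Distance 7: (x=5, y=2), (x=4, y=3), (x=3, y=4), (x=2, y=5), (x=1, y=6)
  Distance 8: (x=5, y=3), (x=4, y=4), (x=3, y=5), (x=1, y=7)
  Distance 9: (x=5, y=4), (x=4, y=5), (x=3, y=6), (x=2, y=7), (x=1, y=8)
  Distance 10: (x=5, y=5), (x=4, y=6), (x=3, y=7), (x=2, y=8), (x=1, y=9)
  Distance 11: (x=5, y=6), (x=4, y=7), (x=3, y=8), (x=0, y=9), (x=1, y=10)
  Distance 12: (x=4, y=8), (x=0, y=10), (x=2, y=10), (x=1, y=11)
  Distance 13: (x=5, y=8), (x=3, y=10), (x=0, y=11), (x=2, y=11)
  Distance 14: (x=5, y=9), (x=4, y=10), (x=3, y=11)
  Distance 15: (x=5, y=10)
  Distance 16: (x=5, y=11)
Total reachable: 61 (grid has 61 open cells total)

Answer: Reachable cells: 61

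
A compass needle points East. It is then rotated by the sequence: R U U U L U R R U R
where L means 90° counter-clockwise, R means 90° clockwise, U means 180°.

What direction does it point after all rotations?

Answer: Final heading: South

Derivation:
Start: East
  R (right (90° clockwise)) -> South
  U (U-turn (180°)) -> North
  U (U-turn (180°)) -> South
  U (U-turn (180°)) -> North
  L (left (90° counter-clockwise)) -> West
  U (U-turn (180°)) -> East
  R (right (90° clockwise)) -> South
  R (right (90° clockwise)) -> West
  U (U-turn (180°)) -> East
  R (right (90° clockwise)) -> South
Final: South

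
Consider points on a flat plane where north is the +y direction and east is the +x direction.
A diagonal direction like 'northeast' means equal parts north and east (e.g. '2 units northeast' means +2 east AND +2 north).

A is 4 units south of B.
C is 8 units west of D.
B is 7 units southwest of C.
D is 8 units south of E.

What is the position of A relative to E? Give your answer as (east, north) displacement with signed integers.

Answer: A is at (east=-15, north=-19) relative to E.

Derivation:
Place E at the origin (east=0, north=0).
  D is 8 units south of E: delta (east=+0, north=-8); D at (east=0, north=-8).
  C is 8 units west of D: delta (east=-8, north=+0); C at (east=-8, north=-8).
  B is 7 units southwest of C: delta (east=-7, north=-7); B at (east=-15, north=-15).
  A is 4 units south of B: delta (east=+0, north=-4); A at (east=-15, north=-19).
Therefore A relative to E: (east=-15, north=-19).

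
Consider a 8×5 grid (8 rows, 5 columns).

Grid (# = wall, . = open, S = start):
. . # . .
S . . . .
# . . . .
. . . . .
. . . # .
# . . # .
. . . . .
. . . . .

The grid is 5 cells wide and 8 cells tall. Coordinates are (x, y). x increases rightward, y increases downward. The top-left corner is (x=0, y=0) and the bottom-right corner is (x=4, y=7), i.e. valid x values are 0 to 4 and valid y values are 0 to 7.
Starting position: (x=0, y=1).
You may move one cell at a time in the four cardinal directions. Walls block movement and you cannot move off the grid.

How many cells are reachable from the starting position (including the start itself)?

Answer: Reachable cells: 35

Derivation:
BFS flood-fill from (x=0, y=1):
  Distance 0: (x=0, y=1)
  Distance 1: (x=0, y=0), (x=1, y=1)
  Distance 2: (x=1, y=0), (x=2, y=1), (x=1, y=2)
  Distance 3: (x=3, y=1), (x=2, y=2), (x=1, y=3)
  Distance 4: (x=3, y=0), (x=4, y=1), (x=3, y=2), (x=0, y=3), (x=2, y=3), (x=1, y=4)
  Distance 5: (x=4, y=0), (x=4, y=2), (x=3, y=3), (x=0, y=4), (x=2, y=4), (x=1, y=5)
  Distance 6: (x=4, y=3), (x=2, y=5), (x=1, y=6)
  Distance 7: (x=4, y=4), (x=0, y=6), (x=2, y=6), (x=1, y=7)
  Distance 8: (x=4, y=5), (x=3, y=6), (x=0, y=7), (x=2, y=7)
  Distance 9: (x=4, y=6), (x=3, y=7)
  Distance 10: (x=4, y=7)
Total reachable: 35 (grid has 35 open cells total)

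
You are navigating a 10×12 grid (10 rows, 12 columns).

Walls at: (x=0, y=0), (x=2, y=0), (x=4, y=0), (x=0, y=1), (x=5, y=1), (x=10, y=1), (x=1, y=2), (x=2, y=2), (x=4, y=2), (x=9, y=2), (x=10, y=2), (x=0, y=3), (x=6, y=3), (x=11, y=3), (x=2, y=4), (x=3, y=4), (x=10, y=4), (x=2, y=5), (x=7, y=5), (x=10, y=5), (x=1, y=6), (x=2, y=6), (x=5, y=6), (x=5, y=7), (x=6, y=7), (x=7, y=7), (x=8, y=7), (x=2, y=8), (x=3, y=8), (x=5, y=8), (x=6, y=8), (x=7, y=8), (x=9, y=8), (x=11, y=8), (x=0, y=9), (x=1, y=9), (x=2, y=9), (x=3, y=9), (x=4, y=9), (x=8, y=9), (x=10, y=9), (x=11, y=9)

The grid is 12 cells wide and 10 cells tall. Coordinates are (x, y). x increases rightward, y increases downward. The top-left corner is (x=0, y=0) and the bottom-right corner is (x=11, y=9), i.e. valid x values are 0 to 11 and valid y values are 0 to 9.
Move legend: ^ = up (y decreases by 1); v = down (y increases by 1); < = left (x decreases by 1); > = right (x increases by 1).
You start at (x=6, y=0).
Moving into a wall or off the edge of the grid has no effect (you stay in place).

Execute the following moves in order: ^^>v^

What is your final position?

Start: (x=6, y=0)
  ^ (up): blocked, stay at (x=6, y=0)
  ^ (up): blocked, stay at (x=6, y=0)
  > (right): (x=6, y=0) -> (x=7, y=0)
  v (down): (x=7, y=0) -> (x=7, y=1)
  ^ (up): (x=7, y=1) -> (x=7, y=0)
Final: (x=7, y=0)

Answer: Final position: (x=7, y=0)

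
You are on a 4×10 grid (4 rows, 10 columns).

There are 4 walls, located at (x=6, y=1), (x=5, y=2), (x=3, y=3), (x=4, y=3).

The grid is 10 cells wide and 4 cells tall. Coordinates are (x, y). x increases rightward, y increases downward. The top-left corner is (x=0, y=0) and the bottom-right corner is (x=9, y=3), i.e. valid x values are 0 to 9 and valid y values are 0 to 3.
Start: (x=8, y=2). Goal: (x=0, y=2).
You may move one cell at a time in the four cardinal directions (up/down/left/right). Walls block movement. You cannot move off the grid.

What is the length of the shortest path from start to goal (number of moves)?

BFS from (x=8, y=2) until reaching (x=0, y=2):
  Distance 0: (x=8, y=2)
  Distance 1: (x=8, y=1), (x=7, y=2), (x=9, y=2), (x=8, y=3)
  Distance 2: (x=8, y=0), (x=7, y=1), (x=9, y=1), (x=6, y=2), (x=7, y=3), (x=9, y=3)
  Distance 3: (x=7, y=0), (x=9, y=0), (x=6, y=3)
  Distance 4: (x=6, y=0), (x=5, y=3)
  Distance 5: (x=5, y=0)
  Distance 6: (x=4, y=0), (x=5, y=1)
  Distance 7: (x=3, y=0), (x=4, y=1)
  Distance 8: (x=2, y=0), (x=3, y=1), (x=4, y=2)
  Distance 9: (x=1, y=0), (x=2, y=1), (x=3, y=2)
  Distance 10: (x=0, y=0), (x=1, y=1), (x=2, y=2)
  Distance 11: (x=0, y=1), (x=1, y=2), (x=2, y=3)
  Distance 12: (x=0, y=2), (x=1, y=3)  <- goal reached here
One shortest path (12 moves): (x=8, y=2) -> (x=7, y=2) -> (x=7, y=1) -> (x=7, y=0) -> (x=6, y=0) -> (x=5, y=0) -> (x=4, y=0) -> (x=3, y=0) -> (x=2, y=0) -> (x=1, y=0) -> (x=0, y=0) -> (x=0, y=1) -> (x=0, y=2)

Answer: Shortest path length: 12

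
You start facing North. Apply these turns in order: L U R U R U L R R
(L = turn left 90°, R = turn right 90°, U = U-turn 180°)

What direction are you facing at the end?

Answer: Final heading: North

Derivation:
Start: North
  L (left (90° counter-clockwise)) -> West
  U (U-turn (180°)) -> East
  R (right (90° clockwise)) -> South
  U (U-turn (180°)) -> North
  R (right (90° clockwise)) -> East
  U (U-turn (180°)) -> West
  L (left (90° counter-clockwise)) -> South
  R (right (90° clockwise)) -> West
  R (right (90° clockwise)) -> North
Final: North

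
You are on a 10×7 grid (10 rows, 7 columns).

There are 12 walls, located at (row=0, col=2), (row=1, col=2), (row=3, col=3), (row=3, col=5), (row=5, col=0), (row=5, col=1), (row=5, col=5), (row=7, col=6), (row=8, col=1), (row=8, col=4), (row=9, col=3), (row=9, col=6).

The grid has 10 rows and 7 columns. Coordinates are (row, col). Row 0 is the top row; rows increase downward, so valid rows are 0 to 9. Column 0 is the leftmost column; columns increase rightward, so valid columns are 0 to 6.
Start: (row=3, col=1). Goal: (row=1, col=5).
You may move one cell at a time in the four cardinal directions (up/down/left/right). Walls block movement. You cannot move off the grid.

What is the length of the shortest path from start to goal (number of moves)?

Answer: Shortest path length: 6

Derivation:
BFS from (row=3, col=1) until reaching (row=1, col=5):
  Distance 0: (row=3, col=1)
  Distance 1: (row=2, col=1), (row=3, col=0), (row=3, col=2), (row=4, col=1)
  Distance 2: (row=1, col=1), (row=2, col=0), (row=2, col=2), (row=4, col=0), (row=4, col=2)
  Distance 3: (row=0, col=1), (row=1, col=0), (row=2, col=3), (row=4, col=3), (row=5, col=2)
  Distance 4: (row=0, col=0), (row=1, col=3), (row=2, col=4), (row=4, col=4), (row=5, col=3), (row=6, col=2)
  Distance 5: (row=0, col=3), (row=1, col=4), (row=2, col=5), (row=3, col=4), (row=4, col=5), (row=5, col=4), (row=6, col=1), (row=6, col=3), (row=7, col=2)
  Distance 6: (row=0, col=4), (row=1, col=5), (row=2, col=6), (row=4, col=6), (row=6, col=0), (row=6, col=4), (row=7, col=1), (row=7, col=3), (row=8, col=2)  <- goal reached here
One shortest path (6 moves): (row=3, col=1) -> (row=3, col=2) -> (row=2, col=2) -> (row=2, col=3) -> (row=2, col=4) -> (row=2, col=5) -> (row=1, col=5)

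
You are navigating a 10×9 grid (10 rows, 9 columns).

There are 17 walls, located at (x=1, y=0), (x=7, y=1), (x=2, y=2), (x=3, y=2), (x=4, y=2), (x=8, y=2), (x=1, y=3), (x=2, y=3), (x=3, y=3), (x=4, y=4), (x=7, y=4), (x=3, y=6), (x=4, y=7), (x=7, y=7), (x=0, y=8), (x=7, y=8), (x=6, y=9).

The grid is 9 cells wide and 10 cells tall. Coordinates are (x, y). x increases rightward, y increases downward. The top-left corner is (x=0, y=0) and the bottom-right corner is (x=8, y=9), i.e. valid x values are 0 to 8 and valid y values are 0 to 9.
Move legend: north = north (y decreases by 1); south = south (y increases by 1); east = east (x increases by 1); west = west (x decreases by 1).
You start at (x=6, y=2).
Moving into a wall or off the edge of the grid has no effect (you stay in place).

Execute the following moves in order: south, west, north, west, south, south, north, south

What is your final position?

Start: (x=6, y=2)
  south (south): (x=6, y=2) -> (x=6, y=3)
  west (west): (x=6, y=3) -> (x=5, y=3)
  north (north): (x=5, y=3) -> (x=5, y=2)
  west (west): blocked, stay at (x=5, y=2)
  south (south): (x=5, y=2) -> (x=5, y=3)
  south (south): (x=5, y=3) -> (x=5, y=4)
  north (north): (x=5, y=4) -> (x=5, y=3)
  south (south): (x=5, y=3) -> (x=5, y=4)
Final: (x=5, y=4)

Answer: Final position: (x=5, y=4)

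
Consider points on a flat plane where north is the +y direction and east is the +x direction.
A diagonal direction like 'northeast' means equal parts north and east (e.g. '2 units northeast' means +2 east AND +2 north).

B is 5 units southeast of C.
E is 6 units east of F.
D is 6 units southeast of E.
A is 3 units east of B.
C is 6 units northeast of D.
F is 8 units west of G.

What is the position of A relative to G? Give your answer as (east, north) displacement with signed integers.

Place G at the origin (east=0, north=0).
  F is 8 units west of G: delta (east=-8, north=+0); F at (east=-8, north=0).
  E is 6 units east of F: delta (east=+6, north=+0); E at (east=-2, north=0).
  D is 6 units southeast of E: delta (east=+6, north=-6); D at (east=4, north=-6).
  C is 6 units northeast of D: delta (east=+6, north=+6); C at (east=10, north=0).
  B is 5 units southeast of C: delta (east=+5, north=-5); B at (east=15, north=-5).
  A is 3 units east of B: delta (east=+3, north=+0); A at (east=18, north=-5).
Therefore A relative to G: (east=18, north=-5).

Answer: A is at (east=18, north=-5) relative to G.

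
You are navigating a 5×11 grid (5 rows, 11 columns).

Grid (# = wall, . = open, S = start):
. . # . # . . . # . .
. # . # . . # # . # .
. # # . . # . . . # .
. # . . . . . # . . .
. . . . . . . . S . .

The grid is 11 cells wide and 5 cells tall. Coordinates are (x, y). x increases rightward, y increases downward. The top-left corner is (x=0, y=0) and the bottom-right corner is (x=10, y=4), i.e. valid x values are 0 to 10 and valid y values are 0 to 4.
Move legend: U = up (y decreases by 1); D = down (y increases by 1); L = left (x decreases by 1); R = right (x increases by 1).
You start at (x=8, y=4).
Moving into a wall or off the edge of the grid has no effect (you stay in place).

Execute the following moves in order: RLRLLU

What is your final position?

Start: (x=8, y=4)
  R (right): (x=8, y=4) -> (x=9, y=4)
  L (left): (x=9, y=4) -> (x=8, y=4)
  R (right): (x=8, y=4) -> (x=9, y=4)
  L (left): (x=9, y=4) -> (x=8, y=4)
  L (left): (x=8, y=4) -> (x=7, y=4)
  U (up): blocked, stay at (x=7, y=4)
Final: (x=7, y=4)

Answer: Final position: (x=7, y=4)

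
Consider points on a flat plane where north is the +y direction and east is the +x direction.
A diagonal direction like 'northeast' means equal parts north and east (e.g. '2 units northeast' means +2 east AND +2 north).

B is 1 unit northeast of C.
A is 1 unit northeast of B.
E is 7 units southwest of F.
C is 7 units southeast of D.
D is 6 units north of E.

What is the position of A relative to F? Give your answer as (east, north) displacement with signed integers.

Answer: A is at (east=2, north=-6) relative to F.

Derivation:
Place F at the origin (east=0, north=0).
  E is 7 units southwest of F: delta (east=-7, north=-7); E at (east=-7, north=-7).
  D is 6 units north of E: delta (east=+0, north=+6); D at (east=-7, north=-1).
  C is 7 units southeast of D: delta (east=+7, north=-7); C at (east=0, north=-8).
  B is 1 unit northeast of C: delta (east=+1, north=+1); B at (east=1, north=-7).
  A is 1 unit northeast of B: delta (east=+1, north=+1); A at (east=2, north=-6).
Therefore A relative to F: (east=2, north=-6).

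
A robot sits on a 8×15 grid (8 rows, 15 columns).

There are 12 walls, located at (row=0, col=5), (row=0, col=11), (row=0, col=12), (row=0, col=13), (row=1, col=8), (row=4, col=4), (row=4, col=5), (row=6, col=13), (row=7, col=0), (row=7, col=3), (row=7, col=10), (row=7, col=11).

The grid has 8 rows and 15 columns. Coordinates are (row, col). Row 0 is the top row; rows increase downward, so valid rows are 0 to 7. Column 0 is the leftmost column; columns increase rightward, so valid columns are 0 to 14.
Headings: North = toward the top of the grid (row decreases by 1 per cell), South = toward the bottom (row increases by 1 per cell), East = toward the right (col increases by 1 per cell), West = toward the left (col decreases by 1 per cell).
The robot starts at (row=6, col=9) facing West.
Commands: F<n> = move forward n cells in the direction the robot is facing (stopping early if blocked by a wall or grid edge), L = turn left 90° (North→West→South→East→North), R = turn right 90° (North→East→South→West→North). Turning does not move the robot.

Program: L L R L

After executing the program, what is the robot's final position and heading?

Answer: Final position: (row=6, col=9), facing East

Derivation:
Start: (row=6, col=9), facing West
  L: turn left, now facing South
  L: turn left, now facing East
  R: turn right, now facing South
  L: turn left, now facing East
Final: (row=6, col=9), facing East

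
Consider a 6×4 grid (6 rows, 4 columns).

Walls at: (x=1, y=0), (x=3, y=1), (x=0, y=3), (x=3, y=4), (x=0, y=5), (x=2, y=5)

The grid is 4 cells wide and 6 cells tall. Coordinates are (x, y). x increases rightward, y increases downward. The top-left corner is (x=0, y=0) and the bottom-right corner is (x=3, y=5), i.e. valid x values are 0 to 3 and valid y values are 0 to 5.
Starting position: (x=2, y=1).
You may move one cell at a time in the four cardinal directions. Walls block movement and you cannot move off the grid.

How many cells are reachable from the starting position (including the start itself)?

Answer: Reachable cells: 17

Derivation:
BFS flood-fill from (x=2, y=1):
  Distance 0: (x=2, y=1)
  Distance 1: (x=2, y=0), (x=1, y=1), (x=2, y=2)
  Distance 2: (x=3, y=0), (x=0, y=1), (x=1, y=2), (x=3, y=2), (x=2, y=3)
  Distance 3: (x=0, y=0), (x=0, y=2), (x=1, y=3), (x=3, y=3), (x=2, y=4)
  Distance 4: (x=1, y=4)
  Distance 5: (x=0, y=4), (x=1, y=5)
Total reachable: 17 (grid has 18 open cells total)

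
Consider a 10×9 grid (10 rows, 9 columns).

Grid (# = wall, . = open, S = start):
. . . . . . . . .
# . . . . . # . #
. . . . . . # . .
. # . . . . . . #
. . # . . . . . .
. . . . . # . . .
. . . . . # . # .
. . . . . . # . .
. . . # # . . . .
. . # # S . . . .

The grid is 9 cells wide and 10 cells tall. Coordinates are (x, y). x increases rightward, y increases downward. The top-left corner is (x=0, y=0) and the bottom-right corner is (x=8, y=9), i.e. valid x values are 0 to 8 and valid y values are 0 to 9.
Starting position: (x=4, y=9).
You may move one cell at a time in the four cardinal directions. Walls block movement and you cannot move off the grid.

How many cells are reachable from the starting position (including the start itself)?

BFS flood-fill from (x=4, y=9):
  Distance 0: (x=4, y=9)
  Distance 1: (x=5, y=9)
  Distance 2: (x=5, y=8), (x=6, y=9)
  Distance 3: (x=5, y=7), (x=6, y=8), (x=7, y=9)
  Distance 4: (x=4, y=7), (x=7, y=8), (x=8, y=9)
  Distance 5: (x=4, y=6), (x=3, y=7), (x=7, y=7), (x=8, y=8)
  Distance 6: (x=4, y=5), (x=3, y=6), (x=2, y=7), (x=8, y=7)
  Distance 7: (x=4, y=4), (x=3, y=5), (x=2, y=6), (x=8, y=6), (x=1, y=7), (x=2, y=8)
  Distance 8: (x=4, y=3), (x=3, y=4), (x=5, y=4), (x=2, y=5), (x=8, y=5), (x=1, y=6), (x=0, y=7), (x=1, y=8)
  Distance 9: (x=4, y=2), (x=3, y=3), (x=5, y=3), (x=6, y=4), (x=8, y=4), (x=1, y=5), (x=7, y=5), (x=0, y=6), (x=0, y=8), (x=1, y=9)
  Distance 10: (x=4, y=1), (x=3, y=2), (x=5, y=2), (x=2, y=3), (x=6, y=3), (x=1, y=4), (x=7, y=4), (x=0, y=5), (x=6, y=5), (x=0, y=9)
  Distance 11: (x=4, y=0), (x=3, y=1), (x=5, y=1), (x=2, y=2), (x=7, y=3), (x=0, y=4), (x=6, y=6)
  Distance 12: (x=3, y=0), (x=5, y=0), (x=2, y=1), (x=1, y=2), (x=7, y=2), (x=0, y=3)
  Distance 13: (x=2, y=0), (x=6, y=0), (x=1, y=1), (x=7, y=1), (x=0, y=2), (x=8, y=2)
  Distance 14: (x=1, y=0), (x=7, y=0)
  Distance 15: (x=0, y=0), (x=8, y=0)
Total reachable: 75 (grid has 75 open cells total)

Answer: Reachable cells: 75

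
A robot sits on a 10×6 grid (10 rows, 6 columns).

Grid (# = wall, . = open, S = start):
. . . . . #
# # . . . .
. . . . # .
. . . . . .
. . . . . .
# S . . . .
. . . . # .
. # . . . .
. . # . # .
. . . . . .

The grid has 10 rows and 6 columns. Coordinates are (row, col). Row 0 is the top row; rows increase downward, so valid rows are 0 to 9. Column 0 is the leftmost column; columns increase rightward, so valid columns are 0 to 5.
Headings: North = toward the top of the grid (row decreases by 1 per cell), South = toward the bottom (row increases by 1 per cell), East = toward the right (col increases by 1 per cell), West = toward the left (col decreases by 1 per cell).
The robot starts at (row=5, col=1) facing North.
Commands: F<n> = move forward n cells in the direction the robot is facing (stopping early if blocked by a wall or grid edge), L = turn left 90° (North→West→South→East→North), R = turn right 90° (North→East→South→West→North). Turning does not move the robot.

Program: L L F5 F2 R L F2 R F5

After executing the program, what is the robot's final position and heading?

Start: (row=5, col=1), facing North
  L: turn left, now facing West
  L: turn left, now facing South
  F5: move forward 1/5 (blocked), now at (row=6, col=1)
  F2: move forward 0/2 (blocked), now at (row=6, col=1)
  R: turn right, now facing West
  L: turn left, now facing South
  F2: move forward 0/2 (blocked), now at (row=6, col=1)
  R: turn right, now facing West
  F5: move forward 1/5 (blocked), now at (row=6, col=0)
Final: (row=6, col=0), facing West

Answer: Final position: (row=6, col=0), facing West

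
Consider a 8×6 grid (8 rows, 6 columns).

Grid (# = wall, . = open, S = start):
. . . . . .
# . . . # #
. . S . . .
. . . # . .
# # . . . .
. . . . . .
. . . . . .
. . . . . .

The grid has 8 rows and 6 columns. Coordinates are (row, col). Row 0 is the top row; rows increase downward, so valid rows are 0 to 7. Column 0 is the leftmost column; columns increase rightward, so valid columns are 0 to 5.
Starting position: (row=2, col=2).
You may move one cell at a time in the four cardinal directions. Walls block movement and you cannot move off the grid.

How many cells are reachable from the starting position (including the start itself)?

BFS flood-fill from (row=2, col=2):
  Distance 0: (row=2, col=2)
  Distance 1: (row=1, col=2), (row=2, col=1), (row=2, col=3), (row=3, col=2)
  Distance 2: (row=0, col=2), (row=1, col=1), (row=1, col=3), (row=2, col=0), (row=2, col=4), (row=3, col=1), (row=4, col=2)
  Distance 3: (row=0, col=1), (row=0, col=3), (row=2, col=5), (row=3, col=0), (row=3, col=4), (row=4, col=3), (row=5, col=2)
  Distance 4: (row=0, col=0), (row=0, col=4), (row=3, col=5), (row=4, col=4), (row=5, col=1), (row=5, col=3), (row=6, col=2)
  Distance 5: (row=0, col=5), (row=4, col=5), (row=5, col=0), (row=5, col=4), (row=6, col=1), (row=6, col=3), (row=7, col=2)
  Distance 6: (row=5, col=5), (row=6, col=0), (row=6, col=4), (row=7, col=1), (row=7, col=3)
  Distance 7: (row=6, col=5), (row=7, col=0), (row=7, col=4)
  Distance 8: (row=7, col=5)
Total reachable: 42 (grid has 42 open cells total)

Answer: Reachable cells: 42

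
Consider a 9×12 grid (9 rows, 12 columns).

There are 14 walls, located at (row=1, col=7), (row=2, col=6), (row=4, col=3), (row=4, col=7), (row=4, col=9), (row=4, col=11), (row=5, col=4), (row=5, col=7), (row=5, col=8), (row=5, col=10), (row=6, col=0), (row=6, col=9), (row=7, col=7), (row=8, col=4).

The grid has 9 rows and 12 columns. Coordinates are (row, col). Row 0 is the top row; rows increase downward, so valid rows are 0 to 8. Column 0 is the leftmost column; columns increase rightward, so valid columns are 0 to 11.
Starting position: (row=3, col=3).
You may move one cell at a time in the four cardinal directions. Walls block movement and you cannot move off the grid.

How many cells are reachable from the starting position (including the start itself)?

Answer: Reachable cells: 93

Derivation:
BFS flood-fill from (row=3, col=3):
  Distance 0: (row=3, col=3)
  Distance 1: (row=2, col=3), (row=3, col=2), (row=3, col=4)
  Distance 2: (row=1, col=3), (row=2, col=2), (row=2, col=4), (row=3, col=1), (row=3, col=5), (row=4, col=2), (row=4, col=4)
  Distance 3: (row=0, col=3), (row=1, col=2), (row=1, col=4), (row=2, col=1), (row=2, col=5), (row=3, col=0), (row=3, col=6), (row=4, col=1), (row=4, col=5), (row=5, col=2)
  Distance 4: (row=0, col=2), (row=0, col=4), (row=1, col=1), (row=1, col=5), (row=2, col=0), (row=3, col=7), (row=4, col=0), (row=4, col=6), (row=5, col=1), (row=5, col=3), (row=5, col=5), (row=6, col=2)
  Distance 5: (row=0, col=1), (row=0, col=5), (row=1, col=0), (row=1, col=6), (row=2, col=7), (row=3, col=8), (row=5, col=0), (row=5, col=6), (row=6, col=1), (row=6, col=3), (row=6, col=5), (row=7, col=2)
  Distance 6: (row=0, col=0), (row=0, col=6), (row=2, col=8), (row=3, col=9), (row=4, col=8), (row=6, col=4), (row=6, col=6), (row=7, col=1), (row=7, col=3), (row=7, col=5), (row=8, col=2)
  Distance 7: (row=0, col=7), (row=1, col=8), (row=2, col=9), (row=3, col=10), (row=6, col=7), (row=7, col=0), (row=7, col=4), (row=7, col=6), (row=8, col=1), (row=8, col=3), (row=8, col=5)
  Distance 8: (row=0, col=8), (row=1, col=9), (row=2, col=10), (row=3, col=11), (row=4, col=10), (row=6, col=8), (row=8, col=0), (row=8, col=6)
  Distance 9: (row=0, col=9), (row=1, col=10), (row=2, col=11), (row=7, col=8), (row=8, col=7)
  Distance 10: (row=0, col=10), (row=1, col=11), (row=7, col=9), (row=8, col=8)
  Distance 11: (row=0, col=11), (row=7, col=10), (row=8, col=9)
  Distance 12: (row=6, col=10), (row=7, col=11), (row=8, col=10)
  Distance 13: (row=6, col=11), (row=8, col=11)
  Distance 14: (row=5, col=11)
Total reachable: 93 (grid has 94 open cells total)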